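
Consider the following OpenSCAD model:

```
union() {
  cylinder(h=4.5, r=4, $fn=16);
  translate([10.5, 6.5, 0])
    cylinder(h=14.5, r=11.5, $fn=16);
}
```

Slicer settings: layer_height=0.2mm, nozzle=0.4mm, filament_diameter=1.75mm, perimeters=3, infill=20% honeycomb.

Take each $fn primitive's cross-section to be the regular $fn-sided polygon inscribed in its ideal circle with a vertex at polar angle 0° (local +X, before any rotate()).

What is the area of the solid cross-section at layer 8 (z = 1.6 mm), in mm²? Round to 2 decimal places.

At z = 1.6 mm: the r=4 cylinder contributes a regular 16-gon of circumradius 4 (area = (16/2)·4.000²·sin(360°/16) = 48.98 mm²); the cylinder at (10.5, 6.5): section is a regular 16-gon, circumradius r=11.5 (area = (16/2)·11.500²·sin(360°/16) = 404.88 mm²); Combining (union): the regions partially overlap — summed areas 453.86 mm² minus the doubly-counted overlap 15.26 mm² gives 438.60 mm² — area = 438.60 mm². Overall, the cross-section is a single solid region. Net area = 438.60 mm².

438.60 mm²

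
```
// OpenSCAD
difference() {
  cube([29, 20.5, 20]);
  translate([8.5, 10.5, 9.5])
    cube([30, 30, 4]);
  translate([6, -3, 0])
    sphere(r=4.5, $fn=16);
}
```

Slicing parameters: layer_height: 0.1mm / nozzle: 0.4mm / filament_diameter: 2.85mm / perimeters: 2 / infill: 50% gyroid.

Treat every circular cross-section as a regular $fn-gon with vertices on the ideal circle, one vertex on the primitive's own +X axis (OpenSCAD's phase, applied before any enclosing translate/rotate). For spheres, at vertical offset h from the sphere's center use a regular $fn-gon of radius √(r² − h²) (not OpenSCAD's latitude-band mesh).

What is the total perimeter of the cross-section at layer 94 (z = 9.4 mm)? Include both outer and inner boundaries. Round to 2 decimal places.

At z = 9.4 mm: the cube is present — its section is the full 29×20.5 rectangle (perimeter 99.00 mm); the cube at (8.5, 10.5) is absent (z outside [9.5, 13.5]); the sphere at (6, -3) is not intersected at this z (|z−center|=9.400 > r=4.5); Taking the first minus the rest: none of the subtracted shapes is present at this height, so the 29×20.5 cube is unchanged — boundary = 99.00 mm. Overall, the cross-section is a single solid region. Total boundary length (outer) = 99.00 mm.

99.00 mm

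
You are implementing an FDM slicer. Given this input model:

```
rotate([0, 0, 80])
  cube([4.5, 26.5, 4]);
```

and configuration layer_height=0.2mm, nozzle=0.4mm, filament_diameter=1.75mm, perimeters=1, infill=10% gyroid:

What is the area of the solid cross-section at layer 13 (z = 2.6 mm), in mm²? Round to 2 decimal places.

119.25 mm²

At z = 2.6 mm: the cube (footprint 4.5×26.5) is included at this height (area 119.25 mm²); (whole slice rotated 80° about Z — lengths, areas and connectivity unchanged). Overall, the cross-section is a single solid region. Net area = 119.25 mm².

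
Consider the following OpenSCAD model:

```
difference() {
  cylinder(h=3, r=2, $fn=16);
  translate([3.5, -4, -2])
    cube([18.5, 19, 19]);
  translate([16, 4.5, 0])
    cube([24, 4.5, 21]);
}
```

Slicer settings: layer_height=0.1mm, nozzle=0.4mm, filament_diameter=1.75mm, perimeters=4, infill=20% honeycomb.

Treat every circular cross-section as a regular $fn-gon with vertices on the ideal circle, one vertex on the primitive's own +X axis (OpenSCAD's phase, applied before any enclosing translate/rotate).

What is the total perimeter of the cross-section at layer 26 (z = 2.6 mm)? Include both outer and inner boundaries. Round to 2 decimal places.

At z = 2.6 mm: the cylinder: section is a regular 16-gon, circumradius r=2 (perimeter = 2·16·2.000·sin(180°/16) = 12.49 mm); the cube at (3.5, -4) (footprint 18.5×19) is included at this height (perimeter 75.00 mm); the cube at (16, 4.5) is present — its section is the full 24×4.5 rectangle (perimeter 57.00 mm); Subtracting the remaining from the first: starting from the r=2 cylinder, the 18.5×19 cube at (3.5, -4) misses the remaining region (no effect); the 24×4.5 cube at (16, 4.5) misses the remaining region (no effect) — boundary = 12.49 mm. Overall, the cross-section is a single solid region. Total boundary length (outer) = 12.49 mm.

12.49 mm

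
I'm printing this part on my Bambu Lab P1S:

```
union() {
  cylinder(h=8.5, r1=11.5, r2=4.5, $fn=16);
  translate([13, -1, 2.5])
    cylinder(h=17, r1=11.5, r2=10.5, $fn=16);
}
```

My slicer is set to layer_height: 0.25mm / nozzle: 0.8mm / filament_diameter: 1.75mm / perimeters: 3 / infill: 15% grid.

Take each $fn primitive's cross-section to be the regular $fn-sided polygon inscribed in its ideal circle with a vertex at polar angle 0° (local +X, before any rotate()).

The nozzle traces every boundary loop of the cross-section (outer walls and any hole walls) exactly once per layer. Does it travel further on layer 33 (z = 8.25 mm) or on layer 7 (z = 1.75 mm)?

Layer 33 (z = 8.25): the cone contributes a regular 16-gon of circumradius 4.706 (interpolated between r1=11.5 and r2=4.5 at t=0.971) (perimeter = 2·16·4.706·sin(180°/16) = 29.38 mm); the cone at (13, -1) (r1=11.5→r2=10.5) has section circumradius 11.162 here — a regular 16-gon (perimeter = 2·16·11.162·sin(180°/16) = 69.68 mm); Combining (union): the regions partially overlap (shared area 13.78 mm²), so the edge portions inside another operand are dropped and the merged outline is re-measured after clipping — boundary = 82.38 mm. So its perimeter = 82.38 mm. Layer 7 (z = 1.75): the cone (r1=11.5→r2=4.5) has section circumradius 10.059 here — a regular 16-gon (perimeter = 2·16·10.059·sin(180°/16) = 62.80 mm); the cone at (13, -1) does not reach this height (z outside [2.5, 19.5]); Combining (union): only the cone is present, so the union is just that shape — boundary = 62.80 mm. So its perimeter = 62.80 mm. Layer 33 is larger (82.38 vs 62.80 mm).

layer 33 (z = 8.25 mm)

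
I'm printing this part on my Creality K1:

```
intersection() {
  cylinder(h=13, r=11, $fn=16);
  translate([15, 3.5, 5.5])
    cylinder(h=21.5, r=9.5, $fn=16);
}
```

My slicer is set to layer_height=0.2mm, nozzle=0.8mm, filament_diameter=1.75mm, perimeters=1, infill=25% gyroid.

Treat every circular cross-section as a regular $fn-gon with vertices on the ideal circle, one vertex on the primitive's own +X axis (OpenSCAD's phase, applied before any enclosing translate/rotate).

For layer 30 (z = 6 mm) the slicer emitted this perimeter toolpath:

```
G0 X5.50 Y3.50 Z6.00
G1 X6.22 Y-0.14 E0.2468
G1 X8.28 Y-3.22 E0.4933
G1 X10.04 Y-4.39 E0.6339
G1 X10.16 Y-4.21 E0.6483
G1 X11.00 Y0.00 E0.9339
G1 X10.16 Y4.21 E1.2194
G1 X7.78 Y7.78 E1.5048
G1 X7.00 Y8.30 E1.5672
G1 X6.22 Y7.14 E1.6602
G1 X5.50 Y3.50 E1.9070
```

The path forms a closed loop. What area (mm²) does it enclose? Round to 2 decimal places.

Apply the shoelace formula to the sequence of (X, Y) vertices; enclosed area = 43.39 mm².

43.39 mm²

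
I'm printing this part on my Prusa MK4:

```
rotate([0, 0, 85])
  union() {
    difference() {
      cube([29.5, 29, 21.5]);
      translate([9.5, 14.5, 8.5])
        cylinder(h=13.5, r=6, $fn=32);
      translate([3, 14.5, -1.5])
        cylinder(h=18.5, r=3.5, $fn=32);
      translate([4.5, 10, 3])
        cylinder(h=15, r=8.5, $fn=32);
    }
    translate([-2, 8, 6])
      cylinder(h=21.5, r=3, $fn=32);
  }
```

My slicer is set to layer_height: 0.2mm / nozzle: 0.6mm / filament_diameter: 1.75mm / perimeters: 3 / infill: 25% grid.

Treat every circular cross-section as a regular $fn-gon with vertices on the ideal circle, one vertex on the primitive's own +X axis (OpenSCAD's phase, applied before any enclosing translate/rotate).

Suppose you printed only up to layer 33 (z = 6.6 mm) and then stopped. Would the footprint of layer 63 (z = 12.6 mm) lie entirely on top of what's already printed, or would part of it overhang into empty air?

entirely on top

Compare the two slices. At z = 6.6: the cube is present — its section is the full 29.5×29 rectangle (area 855.50 mm²); the cylinder at (9.5, 14.5) is absent (z outside [8.5, 22]); the cylinder at (3, 14.5): section is a regular 32-gon, circumradius r=3.5 (area = (32/2)·3.500²·sin(360°/32) = 38.24 mm²); the r=8.5 cylinder at (4.5, 10) contributes a regular 32-gon of circumradius 8.5 (area = (32/2)·8.500²·sin(360°/32) = 225.52 mm²); Taking the first minus the rest: starting from the 29.5×29 cube (855.50 mm²), the r=3.5 cylinder at (3, 14.5) partially overlaps it — only the 37.06 mm² overlap (of its 38.24 mm²) is removed, clipping the outline; the r=8.5 cylinder at (4.5, 10) partially overlaps it — only the 148.19 mm² overlap (of its 225.52 mm²) is removed, clipping the outline — area = 670.25 mm²; the r=3 cylinder at (-2, 8) gives a regular 32-gon of circumradius 3 (constant along its height) (area = (32/2)·3.000²·sin(360°/32) = 28.09 mm²); Merging all regions: the 2 present regions are separate (no shared area or edge), so areas and boundary lengths simply add and each stays a separate island — area = 698.34 mm²; (whole slice rotated 85° about Z — lengths, areas and connectivity unchanged). At z = 12.6: the cube (footprint 29.5×29) is included at this height (area 855.50 mm²); the r=6 cylinder at (9.5, 14.5) gives a regular 32-gon of circumradius 6 (constant along its height) (area = (32/2)·6.000²·sin(360°/32) = 112.37 mm²); the r=3.5 cylinder at (3, 14.5) contributes a regular 32-gon of circumradius 3.5 (area = (32/2)·3.500²·sin(360°/32) = 38.24 mm²); the r=8.5 cylinder at (4.5, 10) contributes a regular 32-gon of circumradius 8.5 (area = (32/2)·8.500²·sin(360°/32) = 225.52 mm²); Subtracting the remaining from the first: starting from the 29.5×29 cube (855.50 mm²), the r=6 cylinder at (9.5, 14.5) lies wholly inside it (removes its full 112.37 mm² and its 37.64 mm outline becomes a hole wall); the r=3.5 cylinder at (3, 14.5) partially overlaps it — only the 23.72 mm² overlap (of its 38.24 mm²) is removed, clipping the outline; the r=8.5 cylinder at (4.5, 10) partially overlaps it — only the 93.64 mm² overlap (of its 225.52 mm²) is removed, clipping the outline — area = 625.77 mm²; the r=3 cylinder at (-2, 8) gives a regular 32-gon of circumradius 3 (constant along its height) (area = (32/2)·3.000²·sin(360°/32) = 28.09 mm²); Taking the union: the 2 present regions are separate (no shared area or edge), so areas and boundary lengths simply add and each stays a separate island — area = 653.86 mm²; (rotated 85° about Z; rotation is an isometry so areas/perimeters/island counts are preserved). Checking containment: the cross-section at z = 12.6 is a subset of the cross-section at z = 6.6.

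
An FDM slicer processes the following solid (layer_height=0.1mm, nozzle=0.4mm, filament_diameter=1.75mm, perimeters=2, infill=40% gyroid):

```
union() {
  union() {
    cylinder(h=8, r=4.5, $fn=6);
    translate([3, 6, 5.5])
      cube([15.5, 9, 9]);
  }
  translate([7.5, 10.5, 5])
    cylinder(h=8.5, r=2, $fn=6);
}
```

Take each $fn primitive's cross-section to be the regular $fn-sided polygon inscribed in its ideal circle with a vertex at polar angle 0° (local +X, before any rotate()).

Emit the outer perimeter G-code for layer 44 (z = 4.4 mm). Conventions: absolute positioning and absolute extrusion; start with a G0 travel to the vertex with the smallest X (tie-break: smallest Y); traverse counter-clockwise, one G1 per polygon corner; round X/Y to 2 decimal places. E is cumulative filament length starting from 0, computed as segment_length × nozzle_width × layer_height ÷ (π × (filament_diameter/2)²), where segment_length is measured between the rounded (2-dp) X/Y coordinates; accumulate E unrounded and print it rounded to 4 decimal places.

G0 X-4.50 Y0.00 Z4.40
G1 X-2.25 Y-3.90 E0.0749
G1 X2.25 Y-3.90 E0.1497
G1 X4.50 Y0.00 E0.2246
G1 X2.25 Y3.90 E0.2995
G1 X-2.25 Y3.90 E0.3743
G1 X-4.50 Y0.00 E0.4492

At z = 4.4 mm: the cylinder: section is a regular 6-gon, circumradius r=4.5; the cube at (3, 6) does not reach this height (z outside [5.5, 14.5]); Taking the union: only the r=4.5 cylinder is present, so the union is just that shape — 1 connected region; the cylinder at (7.5, 10.5) is absent (z outside [5, 13.5]); Taking the union: only that combined region is present, so the union is just that shape — 1 connected region. The outline is a single polygon with 6 vertices. Extrusion per mm of travel: 0.4 × 0.1 / (π × 0.875²) = 0.016630. Accumulating E over each segment gives final E = 0.4492.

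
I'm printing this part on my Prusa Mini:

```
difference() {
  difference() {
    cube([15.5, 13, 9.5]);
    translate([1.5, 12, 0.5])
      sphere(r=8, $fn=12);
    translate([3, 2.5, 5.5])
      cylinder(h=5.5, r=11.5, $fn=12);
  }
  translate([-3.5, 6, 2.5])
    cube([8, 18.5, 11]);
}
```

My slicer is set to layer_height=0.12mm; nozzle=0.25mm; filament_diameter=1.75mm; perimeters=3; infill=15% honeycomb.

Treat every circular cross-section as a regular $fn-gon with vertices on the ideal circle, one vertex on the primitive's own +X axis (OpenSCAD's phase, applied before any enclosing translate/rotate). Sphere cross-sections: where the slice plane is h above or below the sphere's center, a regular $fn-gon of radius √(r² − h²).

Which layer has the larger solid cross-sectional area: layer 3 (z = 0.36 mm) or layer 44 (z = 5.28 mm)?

Layer 3 (z = 0.36): the cube is present — its section is the full 15.5×13 rectangle (area 201.50 mm²); the r=8 sphere at (1.5, 12) contributes a regular 12-gon of circumradius √(8²−0.14²) = 7.999 (area = (12/2)·7.999²·sin(360°/12) = 191.94 mm²); the cylinder at (3, 2.5) is not intersected at this z (z outside [5.5, 11]); Taking the first minus the rest: starting from the 15.5×13 cube (201.50 mm²), the r=8 sphere at (1.5, 12) partially overlaps it — only the 69.05 mm² overlap (of its 191.94 mm²) is removed, clipping the outline — area = 132.45 mm²; the cube at (-3.5, 6) does not reach this height (z outside [2.5, 13.5]); Taking the first minus the rest: none of the subtracted shapes is present at this height, so that combined region is unchanged — area = 132.45 mm². So its area = 132.45 mm². Layer 44 (z = 5.28): the cube is present — its section is the full 15.5×13 rectangle (area 201.50 mm²); the r=8 sphere at (1.5, 12) contributes a regular 12-gon of circumradius √(8²−4.78²) = 6.415 (area = (12/2)·6.415²·sin(360°/12) = 123.45 mm²); the cylinder at (3, 2.5) does not reach this height (z outside [5.5, 11]); Taking the first minus the rest: starting from the 15.5×13 cube (201.50 mm²), the r=8 sphere at (1.5, 12) partially overlaps it — only the 47.97 mm² overlap (of its 123.45 mm²) is removed, clipping the outline — area = 153.53 mm²; the 8×18.5 cube at (-3.5, 6) contributes its full rectangle (area 148.00 mm²); After the difference (first − rest): starting from that combined region (153.53 mm²), the 8×18.5 cube at (-3.5, 6) partially overlaps it — only the 0.28 mm² overlap (of its 148.00 mm²) is removed, clipping the outline — area = 153.25 mm². So its area = 153.25 mm². Layer 44 is larger (153.25 vs 132.45 mm²).

layer 44 (z = 5.28 mm)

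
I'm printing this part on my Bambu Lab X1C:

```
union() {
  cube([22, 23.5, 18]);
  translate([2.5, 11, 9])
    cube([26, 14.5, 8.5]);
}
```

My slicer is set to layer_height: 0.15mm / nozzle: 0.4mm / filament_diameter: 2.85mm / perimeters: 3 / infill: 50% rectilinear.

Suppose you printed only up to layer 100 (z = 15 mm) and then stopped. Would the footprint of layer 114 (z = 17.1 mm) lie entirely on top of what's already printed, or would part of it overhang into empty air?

entirely on top

Compare the two slices. At z = 15: the cube is present — its section is the full 22×23.5 rectangle (area 517.00 mm²); the cube at (2.5, 11) (footprint 26×14.5) is included at this height (area 377.00 mm²); Combining (union): the regions partially overlap — summed areas 894.00 mm² minus the doubly-counted overlap 243.75 mm² gives 650.25 mm² — area = 650.25 mm². At z = 17.1: the cube (footprint 22×23.5) is included at this height (area 517.00 mm²); the 26×14.5 cube at (2.5, 11) contributes its full rectangle (area 377.00 mm²); Combining (union): the regions partially overlap — summed areas 894.00 mm² minus the doubly-counted overlap 243.75 mm² gives 650.25 mm² — area = 650.25 mm². Checking containment: the cross-section at z = 17.1 is a subset of the cross-section at z = 15.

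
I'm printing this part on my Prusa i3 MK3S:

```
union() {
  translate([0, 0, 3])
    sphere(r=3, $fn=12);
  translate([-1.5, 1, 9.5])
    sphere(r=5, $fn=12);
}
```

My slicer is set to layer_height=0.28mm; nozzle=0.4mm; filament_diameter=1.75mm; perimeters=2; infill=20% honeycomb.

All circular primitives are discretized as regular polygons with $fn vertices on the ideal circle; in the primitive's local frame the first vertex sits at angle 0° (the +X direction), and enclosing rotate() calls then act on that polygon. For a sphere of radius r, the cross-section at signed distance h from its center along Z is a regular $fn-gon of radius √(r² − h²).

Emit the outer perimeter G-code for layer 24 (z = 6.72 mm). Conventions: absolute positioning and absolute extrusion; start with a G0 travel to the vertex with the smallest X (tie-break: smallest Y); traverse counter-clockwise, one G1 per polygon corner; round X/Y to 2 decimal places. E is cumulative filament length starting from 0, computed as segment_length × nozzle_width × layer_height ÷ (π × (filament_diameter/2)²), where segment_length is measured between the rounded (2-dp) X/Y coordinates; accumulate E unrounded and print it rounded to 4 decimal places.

G0 X-5.66 Y1.00 Z6.72
G1 X-5.10 Y-1.08 E0.1003
G1 X-3.58 Y-2.60 E0.2004
G1 X-1.50 Y-3.16 E0.3007
G1 X0.58 Y-2.60 E0.4010
G1 X2.10 Y-1.08 E0.5011
G1 X2.66 Y1.00 E0.6014
G1 X2.10 Y3.08 E0.7017
G1 X0.58 Y4.60 E0.8018
G1 X-1.50 Y5.16 E0.9021
G1 X-3.58 Y4.60 E1.0024
G1 X-5.10 Y3.08 E1.1025
G1 X-5.66 Y1.00 E1.2028

At z = 6.72 mm: the sphere is not intersected at this z (|z−center|=3.720 > r=3); the sphere at (-1.5, 1): section is a regular 12-gon, circumradius = √(r²−h²) = √(5²−2.78²) = 4.156; Taking the union: only the r=5 sphere at (-1.5, 1) is present, so the union is just that shape — 1 connected region. The outline is a single polygon with 12 vertices. Extrusion per mm of travel: 0.4 × 0.28 / (π × 0.875²) = 0.046564. Accumulating E over each segment gives final E = 1.2028.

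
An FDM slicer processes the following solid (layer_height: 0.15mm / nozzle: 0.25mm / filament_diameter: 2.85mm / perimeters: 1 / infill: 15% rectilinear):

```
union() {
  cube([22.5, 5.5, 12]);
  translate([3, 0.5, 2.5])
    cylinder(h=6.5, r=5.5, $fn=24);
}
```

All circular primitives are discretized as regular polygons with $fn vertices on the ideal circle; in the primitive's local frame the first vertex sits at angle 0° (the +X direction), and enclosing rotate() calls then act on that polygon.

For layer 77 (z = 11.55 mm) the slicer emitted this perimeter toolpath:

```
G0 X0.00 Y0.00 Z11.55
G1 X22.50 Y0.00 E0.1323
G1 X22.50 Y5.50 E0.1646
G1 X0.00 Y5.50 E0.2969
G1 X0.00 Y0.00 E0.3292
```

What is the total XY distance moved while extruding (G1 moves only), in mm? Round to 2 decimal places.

Sum the Euclidean lengths of each G1 segment: total = 56.00 mm.

56.00 mm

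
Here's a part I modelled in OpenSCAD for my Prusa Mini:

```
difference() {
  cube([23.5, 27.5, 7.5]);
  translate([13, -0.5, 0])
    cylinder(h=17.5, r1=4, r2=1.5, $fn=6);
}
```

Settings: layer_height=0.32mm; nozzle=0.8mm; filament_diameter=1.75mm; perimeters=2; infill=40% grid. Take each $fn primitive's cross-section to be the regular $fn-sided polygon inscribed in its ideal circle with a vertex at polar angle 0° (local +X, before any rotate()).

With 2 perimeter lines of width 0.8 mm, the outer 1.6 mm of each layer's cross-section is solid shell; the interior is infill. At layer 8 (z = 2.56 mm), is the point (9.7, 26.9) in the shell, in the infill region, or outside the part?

At z = 2.56 mm: the cube is present — its section is the full 23.5×27.5 rectangle; the cone at (13, -0.5) (r1=4→r2=1.5) has section circumradius 3.634 here — a regular 6-gon; After the difference (first − rest): starting from the 23.5×27.5 cube, the cone at (13, -0.5) partially overlaps it — only the 13.67 mm² overlap (of its 34.32 mm²) is removed, clipping the outline — 1 connected region. Overall, the cross-section is a single solid region. The nearest boundary edge runs (0.00, 27.50)→(23.50, 27.50); distance from the point to it = 0.60 mm. The point is inside the cross-section, 0.60 mm from the nearest boundary — within the 1.6 mm shell band (2 × 0.8).

shell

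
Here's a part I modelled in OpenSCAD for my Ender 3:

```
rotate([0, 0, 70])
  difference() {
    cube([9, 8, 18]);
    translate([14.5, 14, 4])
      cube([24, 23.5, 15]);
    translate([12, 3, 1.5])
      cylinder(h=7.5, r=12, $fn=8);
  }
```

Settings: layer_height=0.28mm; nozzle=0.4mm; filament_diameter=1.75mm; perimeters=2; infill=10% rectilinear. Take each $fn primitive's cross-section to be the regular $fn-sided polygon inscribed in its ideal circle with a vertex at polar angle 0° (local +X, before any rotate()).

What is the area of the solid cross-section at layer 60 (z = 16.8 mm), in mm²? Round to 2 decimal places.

At z = 16.8 mm: the 9×8 cube contributes its full rectangle (area 72.00 mm²); the cube at (14.5, 14) (footprint 24×23.5) is included at this height (area 564.00 mm²); the cylinder at (12, 3) does not reach this height (z outside [1.5, 9]); After the difference (first − rest): starting from the 9×8 cube (72.00 mm²), the 24×23.5 cube at (14.5, 14) misses the remaining region (no effect) — area = 72.00 mm²; (rotated 70° about Z; rotation is an isometry so areas/perimeters/island counts are preserved). Overall, the cross-section is a single solid region. Net area = 72.00 mm².

72.00 mm²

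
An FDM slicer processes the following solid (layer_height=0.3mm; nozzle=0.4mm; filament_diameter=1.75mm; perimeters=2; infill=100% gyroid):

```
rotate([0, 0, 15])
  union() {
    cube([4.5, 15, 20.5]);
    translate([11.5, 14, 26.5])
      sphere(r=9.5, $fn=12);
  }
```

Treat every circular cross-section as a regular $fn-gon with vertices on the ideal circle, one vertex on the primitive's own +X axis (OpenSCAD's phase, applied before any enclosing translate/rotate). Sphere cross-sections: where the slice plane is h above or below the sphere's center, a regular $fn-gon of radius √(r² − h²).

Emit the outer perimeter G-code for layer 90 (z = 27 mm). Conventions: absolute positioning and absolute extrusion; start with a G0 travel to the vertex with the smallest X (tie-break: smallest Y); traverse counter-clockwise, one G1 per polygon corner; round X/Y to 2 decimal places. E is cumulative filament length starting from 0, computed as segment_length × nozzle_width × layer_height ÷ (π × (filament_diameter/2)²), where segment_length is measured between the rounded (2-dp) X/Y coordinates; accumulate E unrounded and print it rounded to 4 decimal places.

G0 X-1.68 Y14.04 Z27.00
G1 X0.78 Y9.79 E0.2450
G1 X5.03 Y7.34 E0.4897
G1 X9.94 Y7.34 E0.7347
G1 X14.19 Y9.79 E0.9794
G1 X16.65 Y14.04 E1.2244
G1 X16.65 Y18.95 E1.4694
G1 X14.19 Y23.21 E1.7148
G1 X9.94 Y25.66 E1.9596
G1 X5.03 Y25.66 E2.2045
G1 X0.78 Y23.21 E2.4493
G1 X-1.68 Y18.95 E2.6947
G1 X-1.68 Y14.04 E2.9396

At z = 27 mm: the cube does not reach this height (z outside [0, 20.5]); the sphere at (11.5, 14): section is a regular 12-gon, circumradius = √(r²−h²) = √(9.5²−0.5²) = 9.487; Combining (union): only the r=9.5 sphere at (11.5, 14) is present, so the union is just that shape — 1 connected region; (whole slice rotated 15° about Z — lengths, areas and connectivity unchanged). The outline is a single polygon with 12 vertices. Extrusion per mm of travel: 0.4 × 0.3 / (π × 0.875²) = 0.049890. Accumulating E over each segment gives final E = 2.9396.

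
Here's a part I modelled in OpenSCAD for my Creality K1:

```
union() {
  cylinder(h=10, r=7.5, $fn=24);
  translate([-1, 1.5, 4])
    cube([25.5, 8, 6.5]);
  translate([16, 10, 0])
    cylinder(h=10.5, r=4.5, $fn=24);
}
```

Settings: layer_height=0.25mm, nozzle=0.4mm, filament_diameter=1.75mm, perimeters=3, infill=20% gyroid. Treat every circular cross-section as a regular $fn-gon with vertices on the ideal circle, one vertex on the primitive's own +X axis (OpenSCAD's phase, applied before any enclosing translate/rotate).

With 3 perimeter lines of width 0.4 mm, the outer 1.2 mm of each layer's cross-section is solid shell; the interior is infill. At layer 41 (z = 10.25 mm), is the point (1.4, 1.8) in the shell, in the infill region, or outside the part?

At z = 10.25 mm: the cylinder is absent (z outside [0, 10]); the 25.5×8 cube at (-1, 1.5) contributes its full rectangle; the cylinder at (16, 10): section is a regular 24-gon, circumradius r=4.5; Taking the union: the regions partially overlap (shared area 26.98 mm²), so overlapping operands fuse into one piece — 1 connected region. Overall, the cross-section is a single solid region. The nearest boundary edge runs (24.50, 1.50)→(-1.00, 1.50); distance from the point to it = 0.30 mm. The point is inside the cross-section, 0.30 mm from the nearest boundary — within the 1.2 mm shell band (3 × 0.4).

shell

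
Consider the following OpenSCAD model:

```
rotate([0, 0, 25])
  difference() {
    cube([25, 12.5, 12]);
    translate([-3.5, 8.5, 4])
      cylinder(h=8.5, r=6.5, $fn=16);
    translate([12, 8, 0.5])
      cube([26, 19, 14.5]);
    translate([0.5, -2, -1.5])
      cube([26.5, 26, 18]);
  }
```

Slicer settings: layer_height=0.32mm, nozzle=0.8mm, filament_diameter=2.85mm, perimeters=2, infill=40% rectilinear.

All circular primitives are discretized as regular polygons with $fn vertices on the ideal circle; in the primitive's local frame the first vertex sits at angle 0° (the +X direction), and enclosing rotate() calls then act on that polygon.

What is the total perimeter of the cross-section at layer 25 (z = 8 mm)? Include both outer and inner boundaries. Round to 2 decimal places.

At z = 8 mm: the 25×12.5 cube contributes its full rectangle (perimeter 75.00 mm); the r=6.5 cylinder at (-3.5, 8.5) contributes a regular 16-gon of circumradius 6.5 (perimeter = 2·16·6.500·sin(180°/16) = 40.58 mm); the cube at (12, 8) is present — its section is the full 26×19 rectangle (perimeter 90.00 mm); the 26.5×26 cube at (0.5, -2) contributes its full rectangle (perimeter 105.00 mm); Taking the first minus the rest: starting from the 25×12.5 cube, the r=6.5 cylinder at (-3.5, 8.5) partially overlaps it — only the 20.92 mm² overlap (of its 129.35 mm²) is removed, clipping the outline; the 26×19 cube at (12, 8) partially overlaps it — only the 58.50 mm² overlap (of its 494.00 mm²) is removed, clipping the outline; the 26.5×26 cube at (0.5, -2) partially overlaps it — only the 231.41 mm² overlap (of its 689.00 mm²) is removed, clipping the outline — boundary = 7.78 mm; (rotated 25° about Z; rotation is an isometry so areas/perimeters/island counts are preserved). Overall, the cross-section is a single solid region. Total boundary length (outer) = 7.78 mm.

7.78 mm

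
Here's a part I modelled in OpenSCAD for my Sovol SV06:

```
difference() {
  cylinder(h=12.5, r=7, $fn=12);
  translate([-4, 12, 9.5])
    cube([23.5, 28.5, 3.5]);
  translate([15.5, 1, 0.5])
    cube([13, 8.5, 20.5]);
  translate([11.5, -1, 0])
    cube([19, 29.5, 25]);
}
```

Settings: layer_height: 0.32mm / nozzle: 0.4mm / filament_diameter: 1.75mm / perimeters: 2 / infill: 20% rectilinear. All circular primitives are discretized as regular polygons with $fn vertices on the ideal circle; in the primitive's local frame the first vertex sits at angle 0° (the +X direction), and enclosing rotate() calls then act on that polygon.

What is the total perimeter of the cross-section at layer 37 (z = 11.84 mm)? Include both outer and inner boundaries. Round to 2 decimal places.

43.48 mm

At z = 11.84 mm: the r=7 cylinder contributes a regular 12-gon of circumradius 7 (perimeter = 2·12·7.000·sin(180°/12) = 43.48 mm); the cube at (-4, 12) is present — its section is the full 23.5×28.5 rectangle (perimeter 104.00 mm); the 13×8.5 cube at (15.5, 1) contributes its full rectangle (perimeter 43.00 mm); the 19×29.5 cube at (11.5, -1) contributes its full rectangle (perimeter 97.00 mm); Taking the first minus the rest: starting from the r=7 cylinder, the 23.5×28.5 cube at (-4, 12) misses the remaining region (no effect); the 13×8.5 cube at (15.5, 1) misses the remaining region (no effect); the 19×29.5 cube at (11.5, -1) misses the remaining region (no effect) — boundary = 43.48 mm. Overall, the cross-section is a single solid region. Total boundary length (outer) = 43.48 mm.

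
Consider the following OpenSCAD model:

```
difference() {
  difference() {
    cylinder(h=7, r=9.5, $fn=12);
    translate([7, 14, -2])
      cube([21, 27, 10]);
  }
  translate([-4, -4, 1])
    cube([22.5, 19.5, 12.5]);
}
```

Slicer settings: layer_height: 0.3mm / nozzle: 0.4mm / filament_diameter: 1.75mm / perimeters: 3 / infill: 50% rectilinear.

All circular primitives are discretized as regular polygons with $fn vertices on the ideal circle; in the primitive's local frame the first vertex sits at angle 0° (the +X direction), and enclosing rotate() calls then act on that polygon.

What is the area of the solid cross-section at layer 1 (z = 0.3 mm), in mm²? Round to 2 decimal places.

At z = 0.3 mm: the cylinder: section is a regular 12-gon, circumradius r=9.5 (area = (12/2)·9.500²·sin(360°/12) = 270.75 mm²); the 21×27 cube at (7, 14) contributes its full rectangle (area 567.00 mm²); Taking the first minus the rest: starting from the r=9.5 cylinder (270.75 mm²), the 21×27 cube at (7, 14) misses the remaining region (no effect) — area = 270.75 mm²; the cube at (-4, -4) is absent (z outside [1, 13.5]); Subtracting the remaining from the first: none of the subtracted shapes is present at this height, so the result so far is unchanged — area = 270.75 mm². Overall, the cross-section is a single solid region. Net area = 270.75 mm².

270.75 mm²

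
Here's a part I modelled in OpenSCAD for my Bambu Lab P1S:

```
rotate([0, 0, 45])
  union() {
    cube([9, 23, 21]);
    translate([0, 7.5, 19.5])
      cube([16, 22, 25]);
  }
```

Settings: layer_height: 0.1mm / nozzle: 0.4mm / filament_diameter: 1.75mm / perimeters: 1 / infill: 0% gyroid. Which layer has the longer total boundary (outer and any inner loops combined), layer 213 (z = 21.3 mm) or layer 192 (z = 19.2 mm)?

Layer 213 (z = 21.3): the cube is not intersected at this z (z outside [0, 21]); the cube at (0, 7.5) (footprint 16×22) is included at this height (perimeter 76.00 mm); Combining (union): only the 16×22 cube at (0, 7.5) is present, so the union is just that shape — boundary = 76.00 mm; (rotated 45° about Z; rotation is an isometry so areas/perimeters/island counts are preserved). So its perimeter = 76.00 mm. Layer 192 (z = 19.2): the 9×23 cube contributes its full rectangle (perimeter 64.00 mm); the cube at (0, 7.5) is absent (z outside [19.5, 44.5]); Taking the union: only the 9×23 cube is present, so the union is just that shape — boundary = 64.00 mm; (whole slice rotated 45° about Z — lengths, areas and connectivity unchanged). So its perimeter = 64.00 mm. Layer 213 is larger (76.00 vs 64.00 mm).

layer 213 (z = 21.3 mm)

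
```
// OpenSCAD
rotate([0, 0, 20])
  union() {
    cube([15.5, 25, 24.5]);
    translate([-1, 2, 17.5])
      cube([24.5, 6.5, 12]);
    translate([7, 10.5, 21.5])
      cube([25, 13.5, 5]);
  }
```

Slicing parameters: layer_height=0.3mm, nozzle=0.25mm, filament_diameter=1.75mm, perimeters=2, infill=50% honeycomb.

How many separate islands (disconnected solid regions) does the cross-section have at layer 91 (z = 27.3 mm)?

At z = 27.3 mm: the cube is not intersected at this z (z outside [0, 24.5]); the 24.5×6.5 cube at (-1, 2) contributes its full rectangle; the cube at (7, 10.5) is absent (z outside [21.5, 26.5]); Taking the union: only the 24.5×6.5 cube at (-1, 2) is present, so the union is just that shape — 1 connected region; (whole slice rotated 20° about Z — lengths, areas and connectivity unchanged). Overall, the cross-section is a single solid region. Island count = 1.

1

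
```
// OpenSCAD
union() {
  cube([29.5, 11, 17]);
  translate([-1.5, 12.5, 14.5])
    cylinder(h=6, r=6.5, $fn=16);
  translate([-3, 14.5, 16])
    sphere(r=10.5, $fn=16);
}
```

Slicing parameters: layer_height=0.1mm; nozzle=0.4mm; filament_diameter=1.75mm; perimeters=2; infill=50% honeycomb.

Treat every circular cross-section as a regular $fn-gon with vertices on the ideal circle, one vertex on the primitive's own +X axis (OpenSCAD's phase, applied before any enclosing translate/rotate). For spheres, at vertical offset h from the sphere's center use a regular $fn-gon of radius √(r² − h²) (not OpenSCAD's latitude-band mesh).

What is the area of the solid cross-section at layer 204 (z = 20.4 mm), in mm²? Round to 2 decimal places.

At z = 20.4 mm: the cube does not reach this height (z outside [0, 17]); the r=6.5 cylinder at (-1.5, 12.5) gives a regular 16-gon of circumradius 6.5 (constant along its height) (area = (16/2)·6.500²·sin(360°/16) = 129.35 mm²); the r=10.5 sphere at (-3, 14.5) slices to a regular 16-gon of circumradius 9.534 (√(r²−h²) with h=4.4 from center) (area = (16/2)·9.534²·sin(360°/16) = 278.26 mm²); Combining (union): the r=6.5 cylinder at (-1.5, 12.5) lies entirely inside the r=10.5 sphere at (-3, 14.5), so the union is just the r=10.5 sphere at (-3, 14.5) — area = 278.26 mm². Overall, the cross-section is a single solid region. Net area = 278.26 mm².

278.26 mm²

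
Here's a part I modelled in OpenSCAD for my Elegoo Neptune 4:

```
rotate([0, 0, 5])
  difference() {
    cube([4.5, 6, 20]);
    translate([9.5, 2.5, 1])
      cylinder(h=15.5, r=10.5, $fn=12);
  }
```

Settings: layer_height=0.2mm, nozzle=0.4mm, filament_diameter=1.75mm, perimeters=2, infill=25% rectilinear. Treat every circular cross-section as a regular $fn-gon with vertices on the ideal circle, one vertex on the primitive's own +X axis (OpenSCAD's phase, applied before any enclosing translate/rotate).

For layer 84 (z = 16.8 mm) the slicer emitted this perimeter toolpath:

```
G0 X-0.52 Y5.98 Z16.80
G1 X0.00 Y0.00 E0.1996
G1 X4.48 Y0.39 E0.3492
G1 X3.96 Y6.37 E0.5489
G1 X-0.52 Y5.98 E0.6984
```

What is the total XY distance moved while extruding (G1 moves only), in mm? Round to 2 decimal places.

Sum the Euclidean lengths of each G1 segment: total = 21.00 mm.

21.00 mm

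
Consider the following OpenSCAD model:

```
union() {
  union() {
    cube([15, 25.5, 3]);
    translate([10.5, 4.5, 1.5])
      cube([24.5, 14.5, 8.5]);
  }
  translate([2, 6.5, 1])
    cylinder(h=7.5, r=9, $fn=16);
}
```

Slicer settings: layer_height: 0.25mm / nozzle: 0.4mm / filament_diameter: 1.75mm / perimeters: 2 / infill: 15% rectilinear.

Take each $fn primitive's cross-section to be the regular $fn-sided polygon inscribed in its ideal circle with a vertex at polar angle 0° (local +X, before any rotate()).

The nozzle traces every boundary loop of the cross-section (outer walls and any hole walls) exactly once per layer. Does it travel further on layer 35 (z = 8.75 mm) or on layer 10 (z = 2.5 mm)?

Layer 35 (z = 8.75): the cube is not intersected at this z (z outside [0, 3]); the cube at (10.5, 4.5) (footprint 24.5×14.5) is included at this height (perimeter 78.00 mm); Combining (union): only the 24.5×14.5 cube at (10.5, 4.5) is present, so the union is just that shape — boundary = 78.00 mm; the cylinder at (2, 6.5) is not intersected at this z (z outside [1, 8.5]); Combining (union): only the result so far is present, so the union is just that shape — boundary = 78.00 mm. So its perimeter = 78.00 mm. Layer 10 (z = 2.5): the 15×25.5 cube contributes its full rectangle (perimeter 81.00 mm); the cube at (10.5, 4.5) is present — its section is the full 24.5×14.5 rectangle (perimeter 78.00 mm); Merging all regions: the regions partially overlap (shared area 65.25 mm²), so the edge portions inside another operand are dropped and the merged outline is re-measured after clipping — boundary = 121.00 mm; the r=9 cylinder at (2, 6.5) gives a regular 16-gon of circumradius 9 (constant along its height) (perimeter = 2·16·9.000·sin(180°/16) = 56.19 mm); Taking the union: the regions partially overlap (shared area 144.70 mm²), so the edge portions inside another operand are dropped and the merged outline is re-measured after clipping — boundary = 130.57 mm. So its perimeter = 130.57 mm. Layer 10 is larger (130.57 vs 78.00 mm).

layer 10 (z = 2.5 mm)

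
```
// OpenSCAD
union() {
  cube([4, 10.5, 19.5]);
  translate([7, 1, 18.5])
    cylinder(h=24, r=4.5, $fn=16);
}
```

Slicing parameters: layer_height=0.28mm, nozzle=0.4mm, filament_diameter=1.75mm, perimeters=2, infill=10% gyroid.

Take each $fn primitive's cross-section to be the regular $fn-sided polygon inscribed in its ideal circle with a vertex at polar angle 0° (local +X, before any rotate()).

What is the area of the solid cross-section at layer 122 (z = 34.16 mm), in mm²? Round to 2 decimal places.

61.99 mm²

At z = 34.16 mm: the cube does not reach this height (z outside [0, 19.5]); the cylinder at (7, 1): section is a regular 16-gon, circumradius r=4.5 (area = (16/2)·4.500²·sin(360°/16) = 61.99 mm²); Taking the union: only the r=4.5 cylinder at (7, 1) is present, so the union is just that shape — area = 61.99 mm². Overall, the cross-section is a single solid region. Net area = 61.99 mm².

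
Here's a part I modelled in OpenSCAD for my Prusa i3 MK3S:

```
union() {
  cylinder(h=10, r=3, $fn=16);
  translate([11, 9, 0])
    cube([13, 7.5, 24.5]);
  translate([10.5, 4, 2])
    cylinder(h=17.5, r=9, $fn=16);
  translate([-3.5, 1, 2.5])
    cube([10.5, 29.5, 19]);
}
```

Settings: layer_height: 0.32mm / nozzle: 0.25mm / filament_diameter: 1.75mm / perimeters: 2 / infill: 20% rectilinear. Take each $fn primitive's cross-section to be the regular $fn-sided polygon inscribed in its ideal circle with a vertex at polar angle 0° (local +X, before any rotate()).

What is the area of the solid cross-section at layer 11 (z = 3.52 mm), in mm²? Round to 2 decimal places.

608.67 mm²

At z = 3.52 mm: the r=3 cylinder gives a regular 16-gon of circumradius 3 (constant along its height) (area = (16/2)·3.000²·sin(360°/16) = 27.55 mm²); the cube at (11, 9) (footprint 13×7.5) is included at this height (area 97.50 mm²); the r=9 cylinder at (10.5, 4) gives a regular 16-gon of circumradius 9 (constant along its height) (area = (16/2)·9.000²·sin(360°/16) = 247.98 mm²); the cube at (-3.5, 1) is present — its section is the full 10.5×29.5 rectangle (area 309.75 mm²); Combining (union): the regions partially overlap — summed areas 682.78 mm² minus the doubly-counted overlap 74.11 mm² gives 608.67 mm² — area = 608.67 mm². Overall, the cross-section is a single solid region. Net area = 608.67 mm².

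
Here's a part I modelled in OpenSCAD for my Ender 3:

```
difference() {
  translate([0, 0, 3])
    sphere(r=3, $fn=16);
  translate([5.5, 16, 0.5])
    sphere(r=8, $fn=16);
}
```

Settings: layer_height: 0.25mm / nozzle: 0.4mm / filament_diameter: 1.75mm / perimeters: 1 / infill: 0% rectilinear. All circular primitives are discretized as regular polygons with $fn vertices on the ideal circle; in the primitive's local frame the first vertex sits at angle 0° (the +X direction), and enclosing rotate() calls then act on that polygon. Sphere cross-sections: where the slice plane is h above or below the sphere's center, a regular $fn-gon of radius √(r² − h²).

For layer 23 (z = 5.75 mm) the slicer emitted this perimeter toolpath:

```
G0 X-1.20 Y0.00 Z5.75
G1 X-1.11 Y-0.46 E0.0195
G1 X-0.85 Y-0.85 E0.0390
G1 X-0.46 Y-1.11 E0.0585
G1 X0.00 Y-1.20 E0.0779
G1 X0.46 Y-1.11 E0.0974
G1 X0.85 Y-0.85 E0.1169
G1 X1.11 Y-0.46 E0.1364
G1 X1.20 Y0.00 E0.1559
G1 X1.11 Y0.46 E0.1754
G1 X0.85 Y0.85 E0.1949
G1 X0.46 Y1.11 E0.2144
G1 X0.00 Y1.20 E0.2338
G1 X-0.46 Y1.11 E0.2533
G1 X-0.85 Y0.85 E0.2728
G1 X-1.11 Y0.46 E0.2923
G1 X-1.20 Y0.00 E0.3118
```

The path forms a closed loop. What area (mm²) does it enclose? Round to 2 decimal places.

Apply the shoelace formula to the sequence of (X, Y) vertices; enclosed area = 4.42 mm².

4.42 mm²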